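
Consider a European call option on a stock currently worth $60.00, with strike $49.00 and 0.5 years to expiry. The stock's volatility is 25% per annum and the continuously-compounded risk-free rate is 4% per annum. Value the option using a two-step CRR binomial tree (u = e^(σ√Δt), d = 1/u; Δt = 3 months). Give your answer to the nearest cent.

CRR parameters: u = e^(σ√Δt) = e^(0.25·√0.25) = 1.1331, d = 1/u = 0.8825
Per-period rate: rΔt = 0.04·0.25 = 0.01, so R = e^0.01 = 1.0101
Risk-neutral probability p = (e^0.01 − 0.8825)/(1.1331 − 0.8825) = 0.1276/0.2507 = 0.5089
Terminal stock prices: S_uu = 77.04, S_ud = 60, S_dd = 46.73
Terminal payoffs (S − K): max(28.04, 0) = 28.04, max(11, 0) = 11, max(-2.272, 0) = 0
Node u (S = 67.99): V_u = e^(−0.01)·[0.5089·28.0415 + 0.4911·11.0000] = 19.4765
Node d (S = 52.95): V_d = e^(−0.01)·[0.5089·11.0000 + 0.4911·0.0000] = 5.5421
Node 0 (S = 60): V_0 = e^(−0.01)·[0.5089·19.4765 + 0.4911·5.5421] = 12.5074

$12.51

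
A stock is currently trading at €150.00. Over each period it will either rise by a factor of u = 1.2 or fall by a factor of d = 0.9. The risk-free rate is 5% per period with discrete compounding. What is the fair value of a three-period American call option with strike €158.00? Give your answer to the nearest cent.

€22.72

Risk-neutral probability p = (1 + 0.05 − 0.9)/(1.2 − 0.9) = 0.1500/0.3000 = 0.5000
Terminal stock prices: S_uuu = 259.2, S_uud = 194.4, S_udd = 145.8, S_ddd = 109.4
Terminal payoffs (S − K): max(101.2, 0) = 101.2, max(36.4, 0) = 36.4, max(-12.2, 0) = 0, max(-48.65, 0) = 0
Node uu (S = 216): continuation = 1/1.05·[0.5000·101.2000 + 0.5000·36.4000] = 65.5238; exercise value = 58.0000 ≤ continuation, so V_uu = 65.5238
Node ud (S = 162): continuation = 1/1.05·[0.5000·36.4000 + 0.5000·0.0000] = 17.3333; exercise value = 4.0000 ≤ continuation, so V_ud = 17.3333
Node dd (S = 121.5): continuation = 1/1.05·[0.5000·0.0000 + 0.5000·0.0000] = 0.0000; exercise value = 0.0000 ≤ continuation, so V_dd = 0.0000
Node u (S = 180): continuation = 1/1.05·[0.5000·65.5238 + 0.5000·17.3333] = 39.4558; exercise value = 22.0000 ≤ continuation, so V_u = 39.4558
Node d (S = 135): continuation = 1/1.05·[0.5000·17.3333 + 0.5000·0.0000] = 8.2540; exercise value = 0.0000 ≤ continuation, so V_d = 8.2540
Node 0 (S = 150): continuation = 1/1.05·[0.5000·39.4558 + 0.5000·8.2540] = 22.7189; exercise value = 0.0000 ≤ continuation, so V_0 = 22.7189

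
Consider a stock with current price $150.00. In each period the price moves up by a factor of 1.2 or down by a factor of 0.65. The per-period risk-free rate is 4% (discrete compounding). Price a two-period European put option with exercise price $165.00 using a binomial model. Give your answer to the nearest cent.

$26.26

Risk-neutral probability p = (1 + 0.04 − 0.65)/(1.2 − 0.65) = 0.3900/0.5500 = 0.7091
Terminal stock prices: S_uu = 216, S_ud = 117, S_dd = 63.38
Terminal payoffs (K − S): max(-51, 0) = 0, max(48, 0) = 48, max(101.6, 0) = 101.6
Node u (S = 180): V_u = 1/1.04·[0.7091·0.0000 + 0.2909·48.0000] = 13.4266
Node d (S = 97.5): V_d = 1/1.04·[0.7091·48.0000 + 0.2909·101.6250] = 61.1538
Node 0 (S = 150): V_0 = 1/1.04·[0.7091·13.4266 + 0.2909·61.1538] = 26.2605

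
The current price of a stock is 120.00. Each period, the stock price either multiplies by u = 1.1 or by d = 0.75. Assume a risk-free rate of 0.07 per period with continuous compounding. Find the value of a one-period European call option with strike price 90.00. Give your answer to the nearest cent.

36.08

Risk-neutral probability p = (e^0.07 − 0.75)/(1.1 − 0.75) = 0.3225/0.3500 = 0.9215
Terminal stock prices: S_u = 132, S_d = 90
Terminal payoffs (S − K): max(42, 0) = 42, max(0, 0) = 0
Node 0 (S = 120): V_0 = e^(−0.07)·[0.9215·42.0000 + 0.0785·0.0000] = 36.0846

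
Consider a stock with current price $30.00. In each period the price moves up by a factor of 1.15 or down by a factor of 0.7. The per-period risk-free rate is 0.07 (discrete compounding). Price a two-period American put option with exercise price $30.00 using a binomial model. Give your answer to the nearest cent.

$2.24

Risk-neutral probability p = (1 + 0.07 − 0.7)/(1.15 − 0.7) = 0.3700/0.4500 = 0.8222
Terminal stock prices: S_uu = 39.67, S_ud = 24.15, S_dd = 14.7
Terminal payoffs (K − S): max(-9.675, 0) = 0, max(5.85, 0) = 5.85, max(15.3, 0) = 15.3
Node u (S = 34.5): continuation = 1/1.07·[0.8222·0.0000 + 0.1778·5.8500] = 0.9720; exercise value = 0.0000 ≤ continuation, so V_u = 0.9720
Node d (S = 21): continuation = 1/1.07·[0.8222·5.8500 + 0.1778·15.3000] = 7.0374; exercise value = 9.0000 > continuation, so V_d = 9.0000 (exercise)
Node 0 (S = 30): continuation = 1/1.07·[0.8222·0.9720 + 0.1778·9.0000] = 2.2422; exercise value = 0.0000 ≤ continuation, so V_0 = 2.2422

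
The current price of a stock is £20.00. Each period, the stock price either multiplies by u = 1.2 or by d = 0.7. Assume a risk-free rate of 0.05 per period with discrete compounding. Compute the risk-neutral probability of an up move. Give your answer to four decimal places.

Risk-neutral probability p = (1 + 0.05 − 0.7)/(1.2 − 0.7) = 0.3500/0.5000 = 0.7000

p = 0.7000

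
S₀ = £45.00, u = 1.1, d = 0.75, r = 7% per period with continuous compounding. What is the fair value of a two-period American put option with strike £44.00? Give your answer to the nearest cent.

Risk-neutral probability p = (e^0.07 − 0.75)/(1.1 − 0.75) = 0.3225/0.3500 = 0.9215
Terminal stock prices: S_uu = 54.45, S_ud = 37.13, S_dd = 25.31
Terminal payoffs (K − S): max(-10.45, 0) = 0, max(6.875, 0) = 6.875, max(18.69, 0) = 18.69
Node u (S = 49.5): continuation = e^(−0.07)·[0.9215·0.0000 + 0.0785·6.8750] = 0.5035; exercise value = 0.0000 ≤ continuation, so V_u = 0.5035
Node d (S = 33.75): continuation = e^(−0.07)·[0.9215·6.8750 + 0.0785·18.6875] = 7.2753; exercise value = 10.2500 > continuation, so V_d = 10.2500 (exercise)
Node 0 (S = 45): continuation = e^(−0.07)·[0.9215·0.5035 + 0.0785·10.2500] = 1.1833; exercise value = 0.0000 ≤ continuation, so V_0 = 1.1833

£1.18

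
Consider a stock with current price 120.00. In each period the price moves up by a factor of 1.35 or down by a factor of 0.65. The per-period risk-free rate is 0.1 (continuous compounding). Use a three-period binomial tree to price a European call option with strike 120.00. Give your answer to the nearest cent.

Risk-neutral probability p = (e^0.1 − 0.65)/(1.35 − 0.65) = 0.4552/0.7000 = 0.6502
Terminal stock prices: S_uuu = 295.2, S_uud = 142.2, S_udd = 68.45, S_ddd = 32.95
Terminal payoffs (S − K): max(175.2, 0) = 175.2, max(22.16, 0) = 22.16, max(-51.55, 0) = 0, max(-87.05, 0) = 0
Node uu (S = 218.7): V_uu = e^(−0.1)·[0.6502·175.2450 + 0.3498·22.1550] = 110.1195
Node ud (S = 105.3): V_ud = e^(−0.1)·[0.6502·22.1550 + 0.3498·0.0000] = 13.0352
Node dd (S = 50.7): V_dd = e^(−0.1)·[0.6502·0.0000 + 0.3498·0.0000] = 0.0000
Node u (S = 162): V_u = e^(−0.1)·[0.6502·110.1195 + 0.3498·13.0352] = 68.9158
Node d (S = 78): V_d = e^(−0.1)·[0.6502·13.0352 + 0.3498·0.0000] = 7.6695
Node 0 (S = 120): V_0 = e^(−0.1)·[0.6502·68.9158 + 0.3498·7.6695] = 42.9748

42.97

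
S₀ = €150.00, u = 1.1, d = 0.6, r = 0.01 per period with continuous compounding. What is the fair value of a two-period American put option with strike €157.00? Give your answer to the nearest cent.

Risk-neutral probability p = (e^0.01 − 0.6)/(1.1 − 0.6) = 0.4101/0.5000 = 0.8201
Terminal stock prices: S_uu = 181.5, S_ud = 99, S_dd = 54
Terminal payoffs (K − S): max(-24.5, 0) = 0, max(58, 0) = 58, max(103, 0) = 103
Node u (S = 165): continuation = e^(−0.01)·[0.8201·0.0000 + 0.1799·58.0000] = 10.3304; exercise value = 0.0000 ≤ continuation, so V_u = 10.3304
Node d (S = 90): continuation = e^(−0.01)·[0.8201·58.0000 + 0.1799·103.0000] = 65.4378; exercise value = 67.0000 > continuation, so V_d = 67.0000 (exercise)
Node 0 (S = 150): continuation = e^(−0.01)·[0.8201·10.3304 + 0.1799·67.0000] = 20.3210; exercise value = 7.0000 ≤ continuation, so V_0 = 20.3210

€20.32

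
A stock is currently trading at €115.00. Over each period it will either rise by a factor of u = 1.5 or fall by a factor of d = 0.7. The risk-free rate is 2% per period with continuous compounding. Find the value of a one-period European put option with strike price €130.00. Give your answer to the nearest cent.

Risk-neutral probability p = (e^0.02 − 0.7)/(1.5 − 0.7) = 0.3202/0.8000 = 0.4003
Terminal stock prices: S_u = 172.5, S_d = 80.5
Terminal payoffs (K − S): max(-42.5, 0) = 0, max(49.5, 0) = 49.5
Node 0 (S = 115): V_0 = e^(−0.02)·[0.4003·0.0000 + 0.5997·49.5000] = 29.0997

€29.10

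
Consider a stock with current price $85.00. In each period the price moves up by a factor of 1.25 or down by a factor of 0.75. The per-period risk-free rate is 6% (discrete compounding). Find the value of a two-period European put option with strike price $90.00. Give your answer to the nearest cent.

Risk-neutral probability p = (1 + 0.06 − 0.75)/(1.25 − 0.75) = 0.3100/0.5000 = 0.6200
Terminal stock prices: S_uu = 132.8, S_ud = 79.69, S_dd = 47.81
Terminal payoffs (K − S): max(-42.81, 0) = 0, max(10.31, 0) = 10.31, max(42.19, 0) = 42.19
Node u (S = 106.2): V_u = 1/1.06·[0.6200·0.0000 + 0.3800·10.3125] = 3.6969
Node d (S = 63.75): V_d = 1/1.06·[0.6200·10.3125 + 0.3800·42.1875] = 21.1557
Node 0 (S = 85): V_0 = 1/1.06·[0.6200·3.6969 + 0.3800·21.1557] = 9.7465

$9.75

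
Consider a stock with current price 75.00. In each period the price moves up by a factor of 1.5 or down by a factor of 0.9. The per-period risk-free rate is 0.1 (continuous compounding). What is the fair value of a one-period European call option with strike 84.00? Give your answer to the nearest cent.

8.82

Risk-neutral probability p = (e^0.1 − 0.9)/(1.5 − 0.9) = 0.2052/0.6000 = 0.3420
Terminal stock prices: S_u = 112.5, S_d = 67.5
Terminal payoffs (S − K): max(28.5, 0) = 28.5, max(-16.5, 0) = 0
Node 0 (S = 75): V_0 = e^(−0.1)·[0.3420·28.5000 + 0.6580·0.0000] = 8.8182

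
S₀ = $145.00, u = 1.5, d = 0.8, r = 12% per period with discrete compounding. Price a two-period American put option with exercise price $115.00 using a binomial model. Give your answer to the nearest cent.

$5.22

Risk-neutral probability p = (1 + 0.12 − 0.8)/(1.5 − 0.8) = 0.3200/0.7000 = 0.4571
Terminal stock prices: S_uu = 326.2, S_ud = 174, S_dd = 92.8
Terminal payoffs (K − S): max(-211.2, 0) = 0, max(-59, 0) = 0, max(22.2, 0) = 22.2
Node u (S = 217.5): continuation = 1/1.12·[0.4571·0.0000 + 0.5429·0.0000] = 0.0000; exercise value = 0.0000 ≤ continuation, so V_u = 0.0000
Node d (S = 116): continuation = 1/1.12·[0.4571·0.0000 + 0.5429·22.2000] = 10.7602; exercise value = 0.0000 ≤ continuation, so V_d = 10.7602
Node 0 (S = 145): continuation = 1/1.12·[0.4571·0.0000 + 0.5429·10.7602] = 5.2154; exercise value = 0.0000 ≤ continuation, so V_0 = 5.2154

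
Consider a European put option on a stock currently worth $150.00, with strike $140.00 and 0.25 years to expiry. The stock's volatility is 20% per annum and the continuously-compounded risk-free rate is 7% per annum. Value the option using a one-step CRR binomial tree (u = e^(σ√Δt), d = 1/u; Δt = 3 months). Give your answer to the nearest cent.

CRR parameters: u = e^(σ√Δt) = e^(0.2·√0.25) = 1.1052, d = 1/u = 0.9048
Per-period rate: rΔt = 0.07·0.25 = 0.0175, so R = e^0.0175 = 1.0177
Risk-neutral probability p = (e^0.0175 − 0.9048)/(1.1052 − 0.9048) = 0.1128/0.2003 = 0.5631
Terminal stock prices: S_u = 165.8, S_d = 135.7
Terminal payoffs (K − S): max(-25.78, 0) = 0, max(4.274, 0) = 4.274
Node 0 (S = 150): V_0 = e^(−0.0175)·[0.5631·0.0000 + 0.4369·4.2744] = 1.8349

$1.83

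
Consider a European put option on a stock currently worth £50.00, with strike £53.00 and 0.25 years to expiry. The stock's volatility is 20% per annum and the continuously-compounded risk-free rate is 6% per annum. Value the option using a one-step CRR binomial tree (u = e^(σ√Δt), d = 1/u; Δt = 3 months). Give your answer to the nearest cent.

CRR parameters: u = e^(σ√Δt) = e^(0.2·√0.25) = 1.1052, d = 1/u = 0.9048
Per-period rate: rΔt = 0.06·0.25 = 0.015, so R = e^0.015 = 1.0151
Risk-neutral probability p = (e^0.015 − 0.9048)/(1.1052 − 0.9048) = 0.1103/0.2003 = 0.5505
Terminal stock prices: S_u = 55.26, S_d = 45.24
Terminal payoffs (K − S): max(-2.259, 0) = 0, max(7.758, 0) = 7.758
Node 0 (S = 50): V_0 = e^(−0.015)·[0.5505·0.0000 + 0.4495·7.7581] = 3.4357

£3.44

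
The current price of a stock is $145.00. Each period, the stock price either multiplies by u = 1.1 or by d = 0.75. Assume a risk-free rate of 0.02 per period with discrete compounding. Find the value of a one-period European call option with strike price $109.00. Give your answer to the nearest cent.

$38.19

Risk-neutral probability p = (1 + 0.02 − 0.75)/(1.1 − 0.75) = 0.2700/0.3500 = 0.7714
Terminal stock prices: S_u = 159.5, S_d = 108.8
Terminal payoffs (S − K): max(50.5, 0) = 50.5, max(-0.25, 0) = 0
Node 0 (S = 145): V_0 = 1/1.02·[0.7714·50.5000 + 0.2286·0.0000] = 38.1933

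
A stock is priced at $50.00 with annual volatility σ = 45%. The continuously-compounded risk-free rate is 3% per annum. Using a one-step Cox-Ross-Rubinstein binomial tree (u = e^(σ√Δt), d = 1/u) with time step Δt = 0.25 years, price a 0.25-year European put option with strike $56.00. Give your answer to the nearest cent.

CRR parameters: u = e^(σ√Δt) = e^(0.45·√0.25) = 1.2523, d = 1/u = 0.7985
Per-period rate: rΔt = 0.03·0.25 = 0.0075, so R = e^0.0075 = 1.0075
Risk-neutral probability p = (e^0.0075 − 0.7985)/(1.2523 − 0.7985) = 0.2090/0.4538 = 0.4606
Terminal stock prices: S_u = 62.62, S_d = 39.93
Terminal payoffs (K − S): max(-6.616, 0) = 0, max(16.07, 0) = 16.07
Node 0 (S = 50): V_0 = e^(−0.0075)·[0.4606·0.0000 + 0.5394·16.0742] = 8.6060

$8.61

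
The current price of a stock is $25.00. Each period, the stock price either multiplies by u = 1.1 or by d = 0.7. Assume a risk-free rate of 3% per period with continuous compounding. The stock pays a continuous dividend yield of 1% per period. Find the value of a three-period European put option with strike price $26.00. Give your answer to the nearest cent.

$2.91

Per-period risk-free factor R = e^0.03 = 1.0305; dividend-adjusted growth = e^(0.03−0.01) = 1.0202.
Risk-neutral probability p = (1.0202 − 0.7)/(1.1 − 0.7) = 0.3202/0.4000 = 0.8005
Terminal stock prices: S_uuu = 33.28, S_uud = 21.18, S_udd = 13.47, S_ddd = 8.575
Terminal payoffs (K − S): max(-7.275, 0) = 0, max(4.825, 0) = 4.825, max(12.53, 0) = 12.53, max(17.43, 0) = 17.43
Node uu (S = 30.25): V_uu = e^(−0.03)·[0.8005·0.0000 + 0.1995·4.8250] = 0.9341
Node ud (S = 19.25): V_ud = e^(−0.03)·[0.8005·4.8250 + 0.1995·12.5250] = 6.1731
Node dd (S = 12.25): V_dd = e^(−0.03)·[0.8005·12.5250 + 0.1995·17.4250] = 13.1035
Node u (S = 27.5): V_u = e^(−0.03)·[0.8005·0.9341 + 0.1995·6.1731] = 1.9208
Node d (S = 17.5): V_d = e^(−0.03)·[0.8005·6.1731 + 0.1995·13.1035] = 7.3324
Node 0 (S = 25): V_0 = e^(−0.03)·[0.8005·1.9208 + 0.1995·7.3324] = 2.9117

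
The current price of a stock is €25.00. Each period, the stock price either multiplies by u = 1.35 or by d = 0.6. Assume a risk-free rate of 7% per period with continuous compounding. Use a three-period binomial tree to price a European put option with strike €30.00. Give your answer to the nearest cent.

€5.70

Risk-neutral probability p = (e^0.07 − 0.6)/(1.35 − 0.6) = 0.4725/0.7500 = 0.6300
Terminal stock prices: S_uuu = 61.51, S_uud = 27.34, S_udd = 12.15, S_ddd = 5.4
Terminal payoffs (K − S): max(-31.51, 0) = 0, max(2.662, 0) = 2.662, max(17.85, 0) = 17.85, max(24.6, 0) = 24.6
Node uu (S = 45.56): V_uu = e^(−0.07)·[0.6300·0.0000 + 0.3700·2.6625] = 0.9185
Node ud (S = 20.25): V_ud = e^(−0.07)·[0.6300·2.6625 + 0.3700·17.8500] = 7.7218
Node dd (S = 9): V_dd = e^(−0.07)·[0.6300·17.8500 + 0.3700·24.6000] = 18.9718
Node u (S = 33.75): V_u = e^(−0.07)·[0.6300·0.9185 + 0.3700·7.7218] = 3.2034
Node d (S = 15): V_d = e^(−0.07)·[0.6300·7.7218 + 0.3700·18.9718] = 11.0807
Node 0 (S = 25): V_0 = e^(−0.07)·[0.6300·3.2034 + 0.3700·11.0807] = 5.7043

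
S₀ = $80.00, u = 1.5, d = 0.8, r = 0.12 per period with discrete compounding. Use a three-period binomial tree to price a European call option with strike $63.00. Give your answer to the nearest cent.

Risk-neutral probability p = (1 + 0.12 − 0.8)/(1.5 − 0.8) = 0.3200/0.7000 = 0.4571
Terminal stock prices: S_uuu = 270, S_uud = 144, S_udd = 76.8, S_ddd = 40.96
Terminal payoffs (S − K): max(207, 0) = 207, max(81, 0) = 81, max(13.8, 0) = 13.8, max(-22.04, 0) = 0
Node uu (S = 180): V_uu = 1/1.12·[0.4571·207.0000 + 0.5429·81.0000] = 123.7500
Node ud (S = 96): V_ud = 1/1.12·[0.4571·81.0000 + 0.5429·13.8000] = 39.7500
Node dd (S = 51.2): V_dd = 1/1.12·[0.4571·13.8000 + 0.5429·0.0000] = 5.6327
Node u (S = 120): V_u = 1/1.12·[0.4571·123.7500 + 0.5429·39.7500] = 69.7768
Node d (S = 64): V_d = 1/1.12·[0.4571·39.7500 + 0.5429·5.6327] = 18.9546
Node 0 (S = 80): V_0 = 1/1.12·[0.4571·69.7768 + 0.5429·18.9546] = 37.6675

$37.67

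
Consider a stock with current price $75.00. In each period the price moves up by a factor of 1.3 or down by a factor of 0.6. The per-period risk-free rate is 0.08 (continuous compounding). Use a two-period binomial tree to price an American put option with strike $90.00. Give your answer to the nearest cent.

$18.60

Risk-neutral probability p = (e^0.08 − 0.6)/(1.3 − 0.6) = 0.4833/0.7000 = 0.6904
Terminal stock prices: S_uu = 126.8, S_ud = 58.5, S_dd = 27
Terminal payoffs (K − S): max(-36.75, 0) = 0, max(31.5, 0) = 31.5, max(63, 0) = 63
Node u (S = 97.5): continuation = e^(−0.08)·[0.6904·0.0000 + 0.3096·31.5000] = 9.0023; exercise value = 0.0000 ≤ continuation, so V_u = 9.0023
Node d (S = 45): continuation = e^(−0.08)·[0.6904·31.5000 + 0.3096·63.0000] = 38.0805; exercise value = 45.0000 > continuation, so V_d = 45.0000 (exercise)
Node 0 (S = 75): continuation = e^(−0.08)·[0.6904·9.0023 + 0.3096·45.0000] = 18.5979; exercise value = 15.0000 ≤ continuation, so V_0 = 18.5979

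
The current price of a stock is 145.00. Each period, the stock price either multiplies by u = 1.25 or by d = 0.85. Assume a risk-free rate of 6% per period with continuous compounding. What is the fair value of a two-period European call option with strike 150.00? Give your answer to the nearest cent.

Risk-neutral probability p = (e^0.06 − 0.85)/(1.25 − 0.85) = 0.2118/0.4000 = 0.5296
Terminal stock prices: S_uu = 226.6, S_ud = 154.1, S_dd = 104.8
Terminal payoffs (S − K): max(76.56, 0) = 76.56, max(4.062, 0) = 4.062, max(-45.24, 0) = 0
Node u (S = 181.2): V_u = e^(−0.06)·[0.5296·76.5625 + 0.4704·4.0625] = 39.9853
Node d (S = 123.2): V_d = e^(−0.06)·[0.5296·4.0625 + 0.4704·0.0000] = 2.0262
Node 0 (S = 145): V_0 = e^(−0.06)·[0.5296·39.9853 + 0.4704·2.0262] = 20.8403

20.84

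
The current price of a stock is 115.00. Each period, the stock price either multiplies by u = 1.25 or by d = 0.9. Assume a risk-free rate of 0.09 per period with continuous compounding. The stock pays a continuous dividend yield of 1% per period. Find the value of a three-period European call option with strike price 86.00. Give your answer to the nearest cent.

Per-period risk-free factor R = e^0.09 = 1.0942; dividend-adjusted growth = e^(0.09−0.01) = 1.0833.
Risk-neutral probability p = (1.0833 − 0.9)/(1.25 − 0.9) = 0.1833/0.3500 = 0.5237
Terminal stock prices: S_uuu = 224.6, S_uud = 161.7, S_udd = 116.4, S_ddd = 83.84
Terminal payoffs (S − K): max(138.6, 0) = 138.6, max(75.72, 0) = 75.72, max(30.44, 0) = 30.44, max(-2.165, 0) = 0
Node uu (S = 179.7): V_uu = e^(−0.09)·[0.5237·138.6094 + 0.4763·75.7188] = 99.3015
Node ud (S = 129.4): V_ud = e^(−0.09)·[0.5237·75.7188 + 0.4763·30.4375] = 49.4896
Node dd (S = 93.15): V_dd = e^(−0.09)·[0.5237·30.4375 + 0.4763·0.0000] = 14.5675
Node u (S = 143.8): V_u = e^(−0.09)·[0.5237·99.3015 + 0.4763·49.4896] = 69.0703
Node d (S = 103.5): V_d = e^(−0.09)·[0.5237·49.4896 + 0.4763·14.5675] = 30.0276
Node 0 (S = 115): V_0 = e^(−0.09)·[0.5237·69.0703 + 0.4763·30.0276] = 46.1292

46.13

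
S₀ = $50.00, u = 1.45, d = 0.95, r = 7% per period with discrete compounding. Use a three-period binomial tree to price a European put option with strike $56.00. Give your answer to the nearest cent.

$4.71

Risk-neutral probability p = (1 + 0.07 − 0.95)/(1.45 − 0.95) = 0.1200/0.5000 = 0.2400
Terminal stock prices: S_uuu = 152.4, S_uud = 99.87, S_udd = 65.43, S_ddd = 42.87
Terminal payoffs (K − S): max(-96.43, 0) = 0, max(-43.87, 0) = 0, max(-9.431, 0) = 0, max(13.13, 0) = 13.13
Node uu (S = 105.1): V_uu = 1/1.07·[0.2400·0.0000 + 0.7600·0.0000] = 0.0000
Node ud (S = 68.88): V_ud = 1/1.07·[0.2400·0.0000 + 0.7600·0.0000] = 0.0000
Node dd (S = 45.12): V_dd = 1/1.07·[0.2400·0.0000 + 0.7600·13.1313] = 9.3269
Node u (S = 72.5): V_u = 1/1.07·[0.2400·0.0000 + 0.7600·0.0000] = 0.0000
Node d (S = 47.5): V_d = 1/1.07·[0.2400·0.0000 + 0.7600·9.3269] = 6.6247
Node 0 (S = 50): V_0 = 1/1.07·[0.2400·0.0000 + 0.7600·6.6247] = 4.7054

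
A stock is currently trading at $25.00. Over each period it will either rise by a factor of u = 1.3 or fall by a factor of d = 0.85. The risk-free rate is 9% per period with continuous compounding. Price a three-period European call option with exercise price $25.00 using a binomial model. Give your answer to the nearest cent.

Risk-neutral probability p = (e^0.09 − 0.85)/(1.3 − 0.85) = 0.2442/0.4500 = 0.5426
Terminal stock prices: S_uuu = 54.93, S_uud = 35.91, S_udd = 23.48, S_ddd = 15.35
Terminal payoffs (S − K): max(29.93, 0) = 29.93, max(10.91, 0) = 10.91, max(-1.519, 0) = 0, max(-9.647, 0) = 0
Node uu (S = 42.25): V_uu = e^(−0.09)·[0.5426·29.9250 + 0.4574·10.9125] = 19.4017
Node ud (S = 27.62): V_ud = e^(−0.09)·[0.5426·10.9125 + 0.4574·0.0000] = 5.4116
Node dd (S = 18.06): V_dd = e^(−0.09)·[0.5426·0.0000 + 0.4574·0.0000] = 0.0000
Node u (S = 32.5): V_u = e^(−0.09)·[0.5426·19.4017 + 0.4574·5.4116] = 11.8836
Node d (S = 21.25): V_d = e^(−0.09)·[0.5426·5.4116 + 0.4574·0.0000] = 2.6837
Node 0 (S = 25): V_0 = e^(−0.09)·[0.5426·11.8836 + 0.4574·2.6837] = 7.0150

$7.02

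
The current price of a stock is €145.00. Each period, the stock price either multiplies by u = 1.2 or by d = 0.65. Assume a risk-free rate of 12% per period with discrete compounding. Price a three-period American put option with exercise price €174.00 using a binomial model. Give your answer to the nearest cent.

Risk-neutral probability p = (1 + 0.12 − 0.65)/(1.2 − 0.65) = 0.4700/0.5500 = 0.8545
Terminal stock prices: S_uuu = 250.6, S_uud = 135.7, S_udd = 73.52, S_ddd = 39.82
Terminal payoffs (K − S): max(-76.56, 0) = 0, max(38.28, 0) = 38.28, max(100.5, 0) = 100.5, max(134.2, 0) = 134.2
Node uu (S = 208.8): continuation = 1/1.12·[0.8545·0.0000 + 0.1455·38.2800] = 4.9714; exercise value = 0.0000 ≤ continuation, so V_uu = 4.9714
Node ud (S = 113.1): continuation = 1/1.12·[0.8545·38.2800 + 0.1455·100.4850] = 42.2571; exercise value = 60.9000 > continuation, so V_ud = 60.9000 (exercise)
Node dd (S = 61.26): continuation = 1/1.12·[0.8545·100.4850 + 0.1455·134.1794] = 94.0946; exercise value = 112.7375 > continuation, so V_dd = 112.7375 (exercise)
Node u (S = 174): continuation = 1/1.12·[0.8545·4.9714 + 0.1455·60.9000] = 11.7022; exercise value = 0.0000 ≤ continuation, so V_u = 11.7022
Node d (S = 94.25): continuation = 1/1.12·[0.8545·60.9000 + 0.1455·112.7375] = 61.1071; exercise value = 79.7500 > continuation, so V_d = 79.7500 (exercise)
Node 0 (S = 145): continuation = 1/1.12·[0.8545·11.7022 + 0.1455·79.7500] = 19.2858; exercise value = 29.0000 > continuation, so V_0 = 29.0000 (exercise)

€29.00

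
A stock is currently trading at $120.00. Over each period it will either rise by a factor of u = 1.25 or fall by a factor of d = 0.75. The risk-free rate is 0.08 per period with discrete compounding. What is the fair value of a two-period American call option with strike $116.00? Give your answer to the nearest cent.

Risk-neutral probability p = (1 + 0.08 − 0.75)/(1.25 − 0.75) = 0.3300/0.5000 = 0.6600
Terminal stock prices: S_uu = 187.5, S_ud = 112.5, S_dd = 67.5
Terminal payoffs (S − K): max(71.5, 0) = 71.5, max(-3.5, 0) = 0, max(-48.5, 0) = 0
Node u (S = 150): continuation = 1/1.08·[0.6600·71.5000 + 0.3400·0.0000] = 43.6944; exercise value = 34.0000 ≤ continuation, so V_u = 43.6944
Node d (S = 90): continuation = 1/1.08·[0.6600·0.0000 + 0.3400·0.0000] = 0.0000; exercise value = 0.0000 ≤ continuation, so V_d = 0.0000
Node 0 (S = 120): continuation = 1/1.08·[0.6600·43.6944 + 0.3400·0.0000] = 26.7022; exercise value = 4.0000 ≤ continuation, so V_0 = 26.7022

$26.70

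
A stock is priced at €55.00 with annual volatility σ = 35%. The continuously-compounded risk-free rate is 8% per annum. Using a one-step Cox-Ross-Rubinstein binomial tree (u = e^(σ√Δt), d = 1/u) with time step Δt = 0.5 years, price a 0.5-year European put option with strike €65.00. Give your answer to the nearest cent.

€10.17

CRR parameters: u = e^(σ√Δt) = e^(0.35·√0.5) = 1.2808, d = 1/u = 0.7808
Per-period rate: rΔt = 0.08·0.5 = 0.04, so R = e^0.04 = 1.0408
Risk-neutral probability p = (e^0.04 − 0.7808)/(1.2808 − 0.7808) = 0.2601/0.5000 = 0.5201
Terminal stock prices: S_u = 70.44, S_d = 42.94
Terminal payoffs (K − S): max(-5.444, 0) = 0, max(22.06, 0) = 22.06
Node 0 (S = 55): V_0 = e^(−0.04)·[0.5201·0.0000 + 0.4799·22.0582] = 10.1716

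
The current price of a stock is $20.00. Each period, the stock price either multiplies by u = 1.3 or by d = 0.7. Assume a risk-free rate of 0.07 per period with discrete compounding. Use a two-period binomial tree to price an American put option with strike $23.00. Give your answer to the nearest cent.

Risk-neutral probability p = (1 + 0.07 − 0.7)/(1.3 − 0.7) = 0.3700/0.6000 = 0.6167
Terminal stock prices: S_uu = 33.8, S_ud = 18.2, S_dd = 9.8
Terminal payoffs (K − S): max(-10.8, 0) = 0, max(4.8, 0) = 4.8, max(13.2, 0) = 13.2
Node u (S = 26): continuation = 1/1.07·[0.6167·0.0000 + 0.3833·4.8000] = 1.7196; exercise value = 0.0000 ≤ continuation, so V_u = 1.7196
Node d (S = 14): continuation = 1/1.07·[0.6167·4.8000 + 0.3833·13.2000] = 7.4953; exercise value = 9.0000 > continuation, so V_d = 9.0000 (exercise)
Node 0 (S = 20): continuation = 1/1.07·[0.6167·1.7196 + 0.3833·9.0000] = 4.2154; exercise value = 3.0000 ≤ continuation, so V_0 = 4.2154

$4.22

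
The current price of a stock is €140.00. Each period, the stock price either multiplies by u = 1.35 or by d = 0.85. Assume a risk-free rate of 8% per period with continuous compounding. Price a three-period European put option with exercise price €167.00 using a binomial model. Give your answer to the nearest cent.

€19.21

Risk-neutral probability p = (e^0.08 − 0.85)/(1.35 − 0.85) = 0.2333/0.5000 = 0.4666
Terminal stock prices: S_uuu = 344.5, S_uud = 216.9, S_udd = 136.6, S_ddd = 85.98
Terminal payoffs (K − S): max(-177.5, 0) = 0, max(-49.88, 0) = 0, max(30.45, 0) = 30.45, max(81.02, 0) = 81.02
Node uu (S = 255.2): V_uu = e^(−0.08)·[0.4666·0.0000 + 0.5334·0.0000] = 0.0000
Node ud (S = 160.7): V_ud = e^(−0.08)·[0.4666·0.0000 + 0.5334·30.4475] = 14.9928
Node dd (S = 101.1): V_dd = e^(−0.08)·[0.4666·30.4475 + 0.5334·81.0225] = 53.0104
Node u (S = 189): V_u = e^(−0.08)·[0.4666·0.0000 + 0.5334·14.9928] = 7.3827
Node d (S = 119): V_d = e^(−0.08)·[0.4666·14.9928 + 0.5334·53.0104] = 32.5605
Node 0 (S = 140): V_0 = e^(−0.08)·[0.4666·7.3827 + 0.5334·32.5605] = 19.2130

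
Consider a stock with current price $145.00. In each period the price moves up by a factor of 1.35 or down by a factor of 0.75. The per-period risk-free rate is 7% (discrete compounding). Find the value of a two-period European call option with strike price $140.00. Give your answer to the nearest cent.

Risk-neutral probability p = (1 + 0.07 − 0.75)/(1.35 − 0.75) = 0.3200/0.6000 = 0.5333
Terminal stock prices: S_uu = 264.3, S_ud = 146.8, S_dd = 81.56
Terminal payoffs (S − K): max(124.3, 0) = 124.3, max(6.812, 0) = 6.812, max(-58.44, 0) = 0
Node u (S = 195.8): V_u = 1/1.07·[0.5333·124.2625 + 0.4667·6.8125] = 64.9089
Node d (S = 108.8): V_d = 1/1.07·[0.5333·6.8125 + 0.4667·0.0000] = 3.3956
Node 0 (S = 145): V_0 = 1/1.07·[0.5333·64.9089 + 0.4667·3.3956] = 33.8343

$33.83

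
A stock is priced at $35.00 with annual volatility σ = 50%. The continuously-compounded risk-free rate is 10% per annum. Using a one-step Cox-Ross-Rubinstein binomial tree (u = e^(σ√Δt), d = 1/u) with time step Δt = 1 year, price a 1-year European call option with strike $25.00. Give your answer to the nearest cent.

$14.16

CRR parameters: u = e^(σ√Δt) = e^(0.5·√1) = 1.6487, d = 1/u = 0.6065
Per-period rate: rΔt = 0.1·1 = 0.1, so R = e^0.1 = 1.1052
Risk-neutral probability p = (e^0.1 − 0.6065)/(1.6487 − 0.6065) = 0.4986/1.0422 = 0.4785
Terminal stock prices: S_u = 57.71, S_d = 21.23
Terminal payoffs (S − K): max(32.71, 0) = 32.71, max(-3.771, 0) = 0
Node 0 (S = 35): V_0 = e^(−0.1)·[0.4785·32.7052 + 0.5215·0.0000] = 14.1589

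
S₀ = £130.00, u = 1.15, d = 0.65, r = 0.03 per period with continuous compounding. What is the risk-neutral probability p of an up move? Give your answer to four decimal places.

p = 0.7609

Risk-neutral probability p = (e^0.03 − 0.65)/(1.15 − 0.65) = 0.3805/0.5000 = 0.7609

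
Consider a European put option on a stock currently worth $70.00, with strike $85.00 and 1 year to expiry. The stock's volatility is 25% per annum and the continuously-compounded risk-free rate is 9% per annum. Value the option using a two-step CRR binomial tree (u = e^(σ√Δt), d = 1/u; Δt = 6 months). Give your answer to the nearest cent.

CRR parameters: u = e^(σ√Δt) = e^(0.25·√0.5) = 1.1934, d = 1/u = 0.8380
Per-period rate: rΔt = 0.09·0.5 = 0.045, so R = e^0.045 = 1.0460
Risk-neutral probability p = (e^0.045 − 0.8380)/(1.1934 − 0.8380) = 0.2081/0.3554 = 0.5854
Terminal stock prices: S_uu = 99.69, S_ud = 70, S_dd = 49.15
Terminal payoffs (K − S): max(-14.69, 0) = 0, max(15, 0) = 15, max(35.85, 0) = 35.85
Node u (S = 83.54): V_u = e^(−0.045)·[0.5854·0.0000 + 0.4146·15.0000] = 5.9449
Node d (S = 58.66): V_d = e^(−0.045)·[0.5854·15.0000 + 0.4146·35.8468] = 22.6021
Node 0 (S = 70): V_0 = e^(−0.045)·[0.5854·5.9449 + 0.4146·22.6021] = 12.2850

$12.28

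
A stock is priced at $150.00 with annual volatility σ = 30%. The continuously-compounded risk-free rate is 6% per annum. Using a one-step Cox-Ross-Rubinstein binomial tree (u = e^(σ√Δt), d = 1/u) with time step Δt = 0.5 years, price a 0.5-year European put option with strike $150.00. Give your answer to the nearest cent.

CRR parameters: u = e^(σ√Δt) = e^(0.3·√0.5) = 1.2363, d = 1/u = 0.8089
Per-period rate: rΔt = 0.06·0.5 = 0.03, so R = e^0.03 = 1.0305
Risk-neutral probability p = (e^0.03 − 0.8089)/(1.2363 − 0.8089) = 0.2216/0.4275 = 0.5184
Terminal stock prices: S_u = 185.4, S_d = 121.3
Terminal payoffs (K − S): max(-35.45, 0) = 0, max(28.67, 0) = 28.67
Node 0 (S = 150): V_0 = e^(−0.03)·[0.5184·0.0000 + 0.4816·28.6713] = 13.3997

$13.40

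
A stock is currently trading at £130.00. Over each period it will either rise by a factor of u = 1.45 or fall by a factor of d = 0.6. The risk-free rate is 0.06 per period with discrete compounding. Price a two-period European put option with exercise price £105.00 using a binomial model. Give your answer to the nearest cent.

Risk-neutral probability p = (1 + 0.06 − 0.6)/(1.45 − 0.6) = 0.4600/0.8500 = 0.5412
Terminal stock prices: S_uu = 273.3, S_ud = 113.1, S_dd = 46.8
Terminal payoffs (K − S): max(-168.3, 0) = 0, max(-8.1, 0) = 0, max(58.2, 0) = 58.2
Node u (S = 188.5): V_u = 1/1.06·[0.5412·0.0000 + 0.4588·0.0000] = 0.0000
Node d (S = 78): V_d = 1/1.06·[0.5412·0.0000 + 0.4588·58.2000] = 25.1920
Node 0 (S = 130): V_0 = 1/1.06·[0.5412·0.0000 + 0.4588·25.1920] = 10.9044

£10.90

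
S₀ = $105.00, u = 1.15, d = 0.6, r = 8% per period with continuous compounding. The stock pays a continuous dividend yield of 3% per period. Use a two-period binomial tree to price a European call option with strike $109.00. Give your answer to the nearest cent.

$17.13

Per-period risk-free factor R = e^0.08 = 1.0833; dividend-adjusted growth = e^(0.08−0.03) = 1.0513.
Risk-neutral probability p = (1.0513 − 0.6)/(1.15 − 0.6) = 0.4513/0.5500 = 0.8205
Terminal stock prices: S_uu = 138.9, S_ud = 72.45, S_dd = 37.8
Terminal payoffs (S − K): max(29.86, 0) = 29.86, max(-36.55, 0) = 0, max(-71.2, 0) = 0
Node u (S = 120.7): V_u = e^(−0.08)·[0.8205·29.8625 + 0.1795·0.0000] = 22.6182
Node d (S = 63): V_d = e^(−0.08)·[0.8205·0.0000 + 0.1795·0.0000] = 0.0000
Node 0 (S = 105): V_0 = e^(−0.08)·[0.8205·22.6182 + 0.1795·0.0000] = 17.1312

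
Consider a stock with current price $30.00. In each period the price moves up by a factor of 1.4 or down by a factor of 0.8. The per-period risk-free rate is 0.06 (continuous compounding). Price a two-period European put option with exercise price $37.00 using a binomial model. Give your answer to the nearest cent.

Risk-neutral probability p = (e^0.06 − 0.8)/(1.4 − 0.8) = 0.2618/0.6000 = 0.4364
Terminal stock prices: S_uu = 58.8, S_ud = 33.6, S_dd = 19.2
Terminal payoffs (K − S): max(-21.8, 0) = 0, max(3.4, 0) = 3.4, max(17.8, 0) = 17.8
Node u (S = 42): V_u = e^(−0.06)·[0.4364·0.0000 + 0.5636·3.4000] = 1.8047
Node d (S = 24): V_d = e^(−0.06)·[0.4364·3.4000 + 0.5636·17.8000] = 10.8453
Node 0 (S = 30): V_0 = e^(−0.06)·[0.4364·1.8047 + 0.5636·10.8453] = 6.4982

$6.50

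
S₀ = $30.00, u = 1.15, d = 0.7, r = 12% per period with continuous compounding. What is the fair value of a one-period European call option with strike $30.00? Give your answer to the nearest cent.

$3.79

Risk-neutral probability p = (e^0.12 − 0.7)/(1.15 − 0.7) = 0.4275/0.4500 = 0.9500
Terminal stock prices: S_u = 34.5, S_d = 21
Terminal payoffs (S − K): max(4.5, 0) = 4.5, max(-9, 0) = 0
Node 0 (S = 30): V_0 = e^(−0.12)·[0.9500·4.5000 + 0.0500·0.0000] = 3.7916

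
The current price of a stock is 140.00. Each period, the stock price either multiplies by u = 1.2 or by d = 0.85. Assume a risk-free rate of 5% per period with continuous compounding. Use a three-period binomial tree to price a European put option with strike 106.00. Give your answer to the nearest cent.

1.32

Risk-neutral probability p = (e^0.05 − 0.85)/(1.2 − 0.85) = 0.2013/0.3500 = 0.5751
Terminal stock prices: S_uuu = 241.9, S_uud = 171.4, S_udd = 121.4, S_ddd = 85.98
Terminal payoffs (K − S): max(-135.9, 0) = 0, max(-65.36, 0) = 0, max(-15.38, 0) = 0, max(20.02, 0) = 20.02
Node uu (S = 201.6): V_uu = e^(−0.05)·[0.5751·0.0000 + 0.4249·0.0000] = 0.0000
Node ud (S = 142.8): V_ud = e^(−0.05)·[0.5751·0.0000 + 0.4249·0.0000] = 0.0000
Node dd (S = 101.1): V_dd = e^(−0.05)·[0.5751·0.0000 + 0.4249·20.0225] = 8.0934
Node u (S = 168): V_u = e^(−0.05)·[0.5751·0.0000 + 0.4249·0.0000] = 0.0000
Node d (S = 119): V_d = e^(−0.05)·[0.5751·0.0000 + 0.4249·8.0934] = 3.2715
Node 0 (S = 140): V_0 = e^(−0.05)·[0.5751·0.0000 + 0.4249·3.2715] = 1.3224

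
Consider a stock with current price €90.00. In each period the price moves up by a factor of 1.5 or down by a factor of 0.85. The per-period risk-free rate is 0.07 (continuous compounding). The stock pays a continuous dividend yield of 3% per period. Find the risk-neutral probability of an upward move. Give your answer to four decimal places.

p = 0.2936

Per-period risk-free factor R = e^0.07 = 1.0725; dividend-adjusted growth = e^(0.07−0.03) = 1.0408.
Risk-neutral probability p = (1.0408 − 0.85)/(1.5 − 0.85) = 0.1908/0.6500 = 0.2936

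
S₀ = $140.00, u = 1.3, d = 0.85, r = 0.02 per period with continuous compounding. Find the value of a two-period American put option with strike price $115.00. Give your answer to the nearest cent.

$5.14

Risk-neutral probability p = (e^0.02 − 0.85)/(1.3 − 0.85) = 0.1702/0.4500 = 0.3782
Terminal stock prices: S_uu = 236.6, S_ud = 154.7, S_dd = 101.1
Terminal payoffs (K − S): max(-121.6, 0) = 0, max(-39.7, 0) = 0, max(13.85, 0) = 13.85
Node u (S = 182): continuation = e^(−0.02)·[0.3782·0.0000 + 0.6218·0.0000] = 0.0000; exercise value = 0.0000 ≤ continuation, so V_u = 0.0000
Node d (S = 119): continuation = e^(−0.02)·[0.3782·0.0000 + 0.6218·13.8500] = 8.4411; exercise value = 0.0000 ≤ continuation, so V_d = 8.4411
Node 0 (S = 140): continuation = e^(−0.02)·[0.3782·0.0000 + 0.6218·8.4411] = 5.1445; exercise value = 0.0000 ≤ continuation, so V_0 = 5.1445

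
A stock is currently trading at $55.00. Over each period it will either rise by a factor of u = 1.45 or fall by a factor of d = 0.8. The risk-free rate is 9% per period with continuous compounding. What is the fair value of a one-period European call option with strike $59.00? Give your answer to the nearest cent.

$8.58

Risk-neutral probability p = (e^0.09 − 0.8)/(1.45 − 0.8) = 0.2942/0.6500 = 0.4526
Terminal stock prices: S_u = 79.75, S_d = 44
Terminal payoffs (S − K): max(20.75, 0) = 20.75, max(-15, 0) = 0
Node 0 (S = 55): V_0 = e^(−0.09)·[0.4526·20.7500 + 0.5474·0.0000] = 8.5827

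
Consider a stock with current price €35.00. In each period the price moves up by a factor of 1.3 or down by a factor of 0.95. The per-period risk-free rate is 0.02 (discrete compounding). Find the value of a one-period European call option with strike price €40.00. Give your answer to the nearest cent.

€1.08

Risk-neutral probability p = (1 + 0.02 − 0.95)/(1.3 − 0.95) = 0.0700/0.3500 = 0.2000
Terminal stock prices: S_u = 45.5, S_d = 33.25
Terminal payoffs (S − K): max(5.5, 0) = 5.5, max(-6.75, 0) = 0
Node 0 (S = 35): V_0 = 1/1.02·[0.2000·5.5000 + 0.8000·0.0000] = 1.0784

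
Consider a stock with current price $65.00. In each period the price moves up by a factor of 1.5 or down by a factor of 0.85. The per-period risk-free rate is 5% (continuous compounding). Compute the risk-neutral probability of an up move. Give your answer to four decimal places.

p = 0.3096

Risk-neutral probability p = (e^0.05 − 0.85)/(1.5 − 0.85) = 0.2013/0.6500 = 0.3096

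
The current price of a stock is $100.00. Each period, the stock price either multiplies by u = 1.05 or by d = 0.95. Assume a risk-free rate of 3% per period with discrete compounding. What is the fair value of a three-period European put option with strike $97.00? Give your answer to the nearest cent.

$0.28

Risk-neutral probability p = (1 + 0.03 − 0.95)/(1.05 − 0.95) = 0.0800/0.1000 = 0.8000
Terminal stock prices: S_uuu = 115.8, S_uud = 104.7, S_udd = 94.76, S_ddd = 85.74
Terminal payoffs (K − S): max(-18.76, 0) = 0, max(-7.737, 0) = 0, max(2.237, 0) = 2.237, max(11.26, 0) = 11.26
Node uu (S = 110.2): V_uu = 1/1.03·[0.8000·0.0000 + 0.2000·0.0000] = 0.0000
Node ud (S = 99.75): V_ud = 1/1.03·[0.8000·0.0000 + 0.2000·2.2375] = 0.4345
Node dd (S = 90.25): V_dd = 1/1.03·[0.8000·2.2375 + 0.2000·11.2625] = 3.9248
Node u (S = 105): V_u = 1/1.03·[0.8000·0.0000 + 0.2000·0.4345] = 0.0844
Node d (S = 95): V_d = 1/1.03·[0.8000·0.4345 + 0.2000·3.9248] = 1.0995
Node 0 (S = 100): V_0 = 1/1.03·[0.8000·0.0844 + 0.2000·1.0995] = 0.2790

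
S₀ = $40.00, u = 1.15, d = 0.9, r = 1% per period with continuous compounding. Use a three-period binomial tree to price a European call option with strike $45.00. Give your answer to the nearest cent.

Risk-neutral probability p = (e^0.01 − 0.9)/(1.15 − 0.9) = 0.1101/0.2500 = 0.4402
Terminal stock prices: S_uuu = 60.83, S_uud = 47.61, S_udd = 37.26, S_ddd = 29.16
Terminal payoffs (S − K): max(15.83, 0) = 15.83, max(2.61, 0) = 2.61, max(-7.74, 0) = 0, max(-15.84, 0) = 0
Node uu (S = 52.9): V_uu = e^(−0.01)·[0.4402·15.8350 + 0.5598·2.6100] = 8.3478
Node ud (S = 41.4): V_ud = e^(−0.01)·[0.4402·2.6100 + 0.5598·0.0000] = 1.1375
Node dd (S = 32.4): V_dd = e^(−0.01)·[0.4402·0.0000 + 0.5598·0.0000] = 0.0000
Node u (S = 46): V_u = e^(−0.01)·[0.4402·8.3478 + 0.5598·1.1375] = 4.2686
Node d (S = 36): V_d = e^(−0.01)·[0.4402·1.1375 + 0.5598·0.0000] = 0.4957
Node 0 (S = 40): V_0 = e^(−0.01)·[0.4402·4.2686 + 0.5598·0.4957] = 2.1351

$2.14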